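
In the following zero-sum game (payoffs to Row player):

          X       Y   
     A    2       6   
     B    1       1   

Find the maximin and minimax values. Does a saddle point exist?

Maximin = 2, Minimax = 2, Saddle: True

Work:
Row minimums: [2, 1] → maximin = 2
Column maximums: [2, 6] → minimax = 2
Saddle point exists! Game value = 2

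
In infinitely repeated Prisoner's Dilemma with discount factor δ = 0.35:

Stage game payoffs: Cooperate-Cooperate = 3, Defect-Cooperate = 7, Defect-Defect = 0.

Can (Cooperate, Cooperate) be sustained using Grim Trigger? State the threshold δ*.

δ* = 0.5714; since δ = 0.35 < 0.5714, cooperation cannot be sustained

Work:
For Grim Trigger:
Cooperate forever: 3/(1-δ)
Defect then punished: 7 + 0·δ/(1-δ)
Need: 3/(1-δ) ≥ 7 + 0·δ/(1-δ)
Solving: δ ≥ (T-R)/(T-P) = (7-3)/(7-0) = 0.5714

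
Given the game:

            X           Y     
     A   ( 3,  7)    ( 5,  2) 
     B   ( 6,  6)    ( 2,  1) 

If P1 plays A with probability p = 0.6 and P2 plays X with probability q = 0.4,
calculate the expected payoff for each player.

E[P1] = 3.96, E[P2] = 3.6

Work:
E[P1] = p·q·π₁(A,X) + p·(1-q)·π₁(A,Y) + (1-p)·q·π₁(B,X) + (1-p)·(1-q)·π₁(B,Y)
= 0.6·0.4·3 + 0.6·0.6·5 + 0.4·0.4·6 + 0.4·0.6·2
= 3.96

E[P2] = 3.6 (similar calculation)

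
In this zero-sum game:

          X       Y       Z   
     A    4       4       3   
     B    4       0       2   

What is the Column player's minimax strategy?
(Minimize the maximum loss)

Column should play Z, value = 3

Work:
Column player minimizes Row's maximum payoff:
Column X: max payoff to Row = 4
Column Y: max payoff to Row = 4
Column Z: max payoff to Row = 3
Minimum is 3, achieved by column Z.
Minimax strategy: Z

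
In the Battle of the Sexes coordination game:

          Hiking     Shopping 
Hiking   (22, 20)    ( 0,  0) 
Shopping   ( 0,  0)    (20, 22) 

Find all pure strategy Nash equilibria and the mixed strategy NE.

Pure NE: (Hiking, Hiking) and (Shopping, Shopping); Mixed NE: p = 0.5238, q = 0.4762

Work:
Check pure NE:
(Hiking, Hiking): (22, 20) - no unilateral deviation beneficial
(Shopping, Shopping): (20, 22) - no unilateral deviation beneficial
Mixed NE: P1 plays Hiking with p = 0.5238, P2 plays Hiking with q = 0.4762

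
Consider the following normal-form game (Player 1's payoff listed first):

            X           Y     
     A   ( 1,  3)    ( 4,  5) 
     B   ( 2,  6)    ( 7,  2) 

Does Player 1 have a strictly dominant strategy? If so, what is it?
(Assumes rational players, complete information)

Yes, Player 1's strictly dominant strategy is B

Work:
A strategy strictly dominates another if it gives a strictly higher payoff against every opponent action. Compare each pair of P1's strategies column-by-column:
  A vs B: [1 vs 2, 4 vs 7] → A does not strictly dominate B (column X: 1 ≤ 2)
  B vs A: [2 vs 1, 7 vs 4] → B strictly dominates A
B strictly dominates every other strategy → strictly dominant.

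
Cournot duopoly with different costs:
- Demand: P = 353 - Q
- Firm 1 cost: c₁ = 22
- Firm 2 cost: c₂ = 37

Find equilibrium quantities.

q₁* = 115.33, q₂* = 100.33

Work:
Reaction: q₁ = (353 - 22 - q₂)/2
Reaction: q₂ = (353 - 37 - q₁)/2
Solve simultaneously:
q₁* = (353 - 2×22 + 37)/3 = 115.33
q₂* = (353 - 2×37 + 22)/3 = 100.33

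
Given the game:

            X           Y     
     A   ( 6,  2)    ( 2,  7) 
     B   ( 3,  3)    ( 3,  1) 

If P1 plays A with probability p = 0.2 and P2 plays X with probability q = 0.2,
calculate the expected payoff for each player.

E[P1] = 2.96, E[P2] = 2.32

Work:
E[P1] = p·q·π₁(A,X) + p·(1-q)·π₁(A,Y) + (1-p)·q·π₁(B,X) + (1-p)·(1-q)·π₁(B,Y)
= 0.2·0.2·6 + 0.2·0.8·2 + 0.8·0.2·3 + 0.8·0.8·3
= 2.96

E[P2] = 2.32 (similar calculation)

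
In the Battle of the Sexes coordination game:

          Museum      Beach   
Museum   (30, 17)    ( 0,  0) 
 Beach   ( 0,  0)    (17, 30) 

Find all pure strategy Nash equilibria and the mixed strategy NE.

Pure NE: (Museum, Museum) and (Beach, Beach); Mixed NE: p = 0.6383, q = 0.3617

Work:
Check pure NE:
(Museum, Museum): (30, 17) - no unilateral deviation beneficial
(Beach, Beach): (17, 30) - no unilateral deviation beneficial
Mixed NE: P1 plays Museum with p = 0.6383, P2 plays Museum with q = 0.3617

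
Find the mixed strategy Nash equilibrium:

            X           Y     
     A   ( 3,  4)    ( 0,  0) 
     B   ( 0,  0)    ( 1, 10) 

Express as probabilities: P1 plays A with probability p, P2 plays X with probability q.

p = 0.7143, q = 0.25

Work:
Find probabilities that make opponent indifferent:
P2 chooses q to make P1 indifferent between A and B
P1 chooses p to make P2 indifferent between X and Y
Mixed NE: P1 plays (A: 0.7143, B: 0.2857), P2 plays (X: 0.25, Y: 0.75)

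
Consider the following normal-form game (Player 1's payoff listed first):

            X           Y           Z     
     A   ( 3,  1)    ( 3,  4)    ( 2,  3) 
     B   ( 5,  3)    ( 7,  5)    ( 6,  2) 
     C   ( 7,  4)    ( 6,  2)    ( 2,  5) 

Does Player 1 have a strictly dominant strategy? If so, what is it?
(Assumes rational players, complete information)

No strictly dominant strategy exists for Player 1

Work:
A strategy strictly dominates another if it gives a strictly higher payoff against every opponent action. Compare each pair of P1's strategies column-by-column:
  A vs B: [3 vs 5, 3 vs 7, 2 vs 6] → A does not strictly dominate B (column X: 3 ≤ 5)
  A vs C: [3 vs 7, 3 vs 6, 2 vs 2] → A does not strictly dominate C (column X: 3 ≤ 7)
  B vs A: [5 vs 3, 7 vs 3, 6 vs 2] → B strictly dominates A
  B vs C: [5 vs 7, 7 vs 6, 6 vs 2] → B does not strictly dominate C (column X: 5 ≤ 7)
  C vs A: [7 vs 3, 6 vs 3, 2 vs 2] → C does not strictly dominate A (column Z: 2 ≤ 2)
  C vs B: [7 vs 5, 6 vs 7, 2 vs 6] → C does not strictly dominate B (column Y: 6 ≤ 7)
No single strategy strictly dominates all others → no strictly dominant strategy.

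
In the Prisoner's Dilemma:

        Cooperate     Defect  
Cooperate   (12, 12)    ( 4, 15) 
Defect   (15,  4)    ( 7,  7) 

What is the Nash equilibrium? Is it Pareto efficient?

(Defect, Defect) is NE; not Pareto efficient

Work:
Defect dominates Cooperate for both players:
If P2 cooperates: Defect (15) > Cooperate (12)
If P2 defects: Defect (7) > Cooperate (4)
NE: (Defect, Defect) with payoff (7, 7)
But (Cooperate, Cooperate) = (12, 12) Pareto dominates (7, 7)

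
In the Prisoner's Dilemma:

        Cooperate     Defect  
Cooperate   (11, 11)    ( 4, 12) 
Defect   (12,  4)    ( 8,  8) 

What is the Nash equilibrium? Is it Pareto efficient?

(Defect, Defect) is NE; not Pareto efficient

Work:
Defect dominates Cooperate for both players:
If P2 cooperates: Defect (12) > Cooperate (11)
If P2 defects: Defect (8) > Cooperate (4)
NE: (Defect, Defect) with payoff (8, 8)
But (Cooperate, Cooperate) = (11, 11) Pareto dominates (8, 8)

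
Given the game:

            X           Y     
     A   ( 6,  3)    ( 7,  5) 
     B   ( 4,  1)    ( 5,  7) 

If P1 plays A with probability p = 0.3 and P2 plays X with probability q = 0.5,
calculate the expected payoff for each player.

E[P1] = 5.1, E[P2] = 4.0

Work:
E[P1] = p·q·π₁(A,X) + p·(1-q)·π₁(A,Y) + (1-p)·q·π₁(B,X) + (1-p)·(1-q)·π₁(B,Y)
= 0.3·0.5·6 + 0.3·0.5·7 + 0.7·0.5·4 + 0.7·0.5·5
= 5.1

E[P2] = 4.0 (similar calculation)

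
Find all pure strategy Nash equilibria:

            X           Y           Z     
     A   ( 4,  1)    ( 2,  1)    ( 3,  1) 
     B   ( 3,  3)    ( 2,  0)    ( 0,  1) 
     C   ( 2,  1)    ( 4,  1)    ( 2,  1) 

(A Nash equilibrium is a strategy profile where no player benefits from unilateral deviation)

Nash equilibrium: (A, X), (A, Z), (C, Y)

Work:
Best responses:
  P1 vs X: payoffs [4, 3, 2] → best response A (payoff 4)
  P1 vs Y: payoffs [2, 2, 4] → best response C (payoff 4)
  P1 vs Z: payoffs [3, 0, 2] → best response A (payoff 3)
  P2 vs A: payoffs [1, 1, 1] → best response X/Y/Z (payoff 1)
  P2 vs B: payoffs [3, 0, 1] → best response X (payoff 3)
  P2 vs C: payoffs [1, 1, 1] → best response X/Y/Z (payoff 1)
Mutual best responses: (A,X), (A,Z), (C,Y) → Nash equilibria.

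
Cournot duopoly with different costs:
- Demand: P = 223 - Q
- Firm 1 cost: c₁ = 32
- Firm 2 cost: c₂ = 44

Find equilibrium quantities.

q₁* = 67.67, q₂* = 55.67

Work:
Reaction: q₁ = (223 - 32 - q₂)/2
Reaction: q₂ = (223 - 44 - q₁)/2
Solve simultaneously:
q₁* = (223 - 2×32 + 44)/3 = 67.67
q₂* = (223 - 2×44 + 32)/3 = 55.67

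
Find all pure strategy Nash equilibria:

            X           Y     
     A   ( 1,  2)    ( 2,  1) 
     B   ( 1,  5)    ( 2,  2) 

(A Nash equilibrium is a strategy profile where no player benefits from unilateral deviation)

Nash equilibrium: (A, X), (B, X)

Work:
Best responses:
  P1 vs X: payoffs [1, 1] → best response A/B (payoff 1)
  P1 vs Y: payoffs [2, 2] → best response A/B (payoff 2)
  P2 vs A: payoffs [2, 1] → best response X (payoff 2)
  P2 vs B: payoffs [5, 2] → best response X (payoff 5)
Mutual best responses: (A,X), (B,X) → Nash equilibria.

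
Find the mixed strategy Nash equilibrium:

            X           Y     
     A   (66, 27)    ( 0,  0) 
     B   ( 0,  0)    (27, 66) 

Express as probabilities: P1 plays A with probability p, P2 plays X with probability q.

p = 0.7097, q = 0.2903

Work:
Find probabilities that make opponent indifferent:
P2 chooses q to make P1 indifferent between A and B
P1 chooses p to make P2 indifferent between X and Y
Mixed NE: P1 plays (A: 0.7097, B: 0.2903), P2 plays (X: 0.2903, Y: 0.7097)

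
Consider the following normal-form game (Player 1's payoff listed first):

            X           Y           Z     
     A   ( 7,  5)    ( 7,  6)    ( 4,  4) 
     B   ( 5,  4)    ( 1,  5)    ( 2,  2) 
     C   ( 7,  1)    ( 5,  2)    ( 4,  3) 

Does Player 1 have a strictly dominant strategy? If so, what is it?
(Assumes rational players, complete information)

No strictly dominant strategy exists for Player 1

Work:
A strategy strictly dominates another if it gives a strictly higher payoff against every opponent action. Compare each pair of P1's strategies column-by-column:
  A vs B: [7 vs 5, 7 vs 1, 4 vs 2] → A strictly dominates B
  A vs C: [7 vs 7, 7 vs 5, 4 vs 4] → A does not strictly dominate C (column X: 7 ≤ 7)
  B vs A: [5 vs 7, 1 vs 7, 2 vs 4] → B does not strictly dominate A (column X: 5 ≤ 7)
  B vs C: [5 vs 7, 1 vs 5, 2 vs 4] → B does not strictly dominate C (column X: 5 ≤ 7)
  C vs A: [7 vs 7, 5 vs 7, 4 vs 4] → C does not strictly dominate A (column X: 7 ≤ 7)
  C vs B: [7 vs 5, 5 vs 1, 4 vs 2] → C strictly dominates B
No single strategy strictly dominates all others → no strictly dominant strategy.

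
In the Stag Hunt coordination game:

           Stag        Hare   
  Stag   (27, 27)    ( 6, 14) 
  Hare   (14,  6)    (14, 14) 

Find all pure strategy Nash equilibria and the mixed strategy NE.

Pure NE: (Stag, Stag) and (Hare, Hare); Mixed NE: p = 0.381, q = 0.381

Work:
Check pure NE:
(Stag, Stag): (27, 27) - no unilateral deviation beneficial
(Hare, Hare): (14, 14) - no unilateral deviation beneficial
Mixed NE: P1 plays Stag with p = 0.381, P2 plays Stag with q = 0.381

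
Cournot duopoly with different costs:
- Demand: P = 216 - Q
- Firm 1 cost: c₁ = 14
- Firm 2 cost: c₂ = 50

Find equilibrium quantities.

q₁* = 79.33, q₂* = 43.33

Work:
Reaction: q₁ = (216 - 14 - q₂)/2
Reaction: q₂ = (216 - 50 - q₁)/2
Solve simultaneously:
q₁* = (216 - 2×14 + 50)/3 = 79.33
q₂* = (216 - 2×50 + 14)/3 = 43.33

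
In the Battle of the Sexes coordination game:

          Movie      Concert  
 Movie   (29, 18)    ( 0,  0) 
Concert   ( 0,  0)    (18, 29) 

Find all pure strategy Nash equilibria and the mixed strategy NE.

Pure NE: (Movie, Movie) and (Concert, Concert); Mixed NE: p = 0.617, q = 0.383

Work:
Check pure NE:
(Movie, Movie): (29, 18) - no unilateral deviation beneficial
(Concert, Concert): (18, 29) - no unilateral deviation beneficial
Mixed NE: P1 plays Movie with p = 0.617, P2 plays Movie with q = 0.383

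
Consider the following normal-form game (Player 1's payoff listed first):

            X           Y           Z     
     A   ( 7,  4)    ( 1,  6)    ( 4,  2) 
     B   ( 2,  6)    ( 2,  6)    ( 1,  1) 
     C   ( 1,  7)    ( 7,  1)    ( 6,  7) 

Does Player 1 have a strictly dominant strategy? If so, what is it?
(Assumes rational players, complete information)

No strictly dominant strategy exists for Player 1

Work:
A strategy strictly dominates another if it gives a strictly higher payoff against every opponent action. Compare each pair of P1's strategies column-by-column:
  A vs B: [7 vs 2, 1 vs 2, 4 vs 1] → A does not strictly dominate B (column Y: 1 ≤ 2)
  A vs C: [7 vs 1, 1 vs 7, 4 vs 6] → A does not strictly dominate C (column Y: 1 ≤ 7)
  B vs A: [2 vs 7, 2 vs 1, 1 vs 4] → B does not strictly dominate A (column X: 2 ≤ 7)
  B vs C: [2 vs 1, 2 vs 7, 1 vs 6] → B does not strictly dominate C (column Y: 2 ≤ 7)
  C vs A: [1 vs 7, 7 vs 1, 6 vs 4] → C does not strictly dominate A (column X: 1 ≤ 7)
  C vs B: [1 vs 2, 7 vs 2, 6 vs 1] → C does not strictly dominate B (column X: 1 ≤ 2)
No single strategy strictly dominates all others → no strictly dominant strategy.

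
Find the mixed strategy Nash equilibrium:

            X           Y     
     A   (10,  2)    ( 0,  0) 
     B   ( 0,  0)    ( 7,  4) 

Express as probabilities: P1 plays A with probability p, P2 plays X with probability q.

p = 0.6667, q = 0.4118

Work:
Find probabilities that make opponent indifferent:
P2 chooses q to make P1 indifferent between A and B
P1 chooses p to make P2 indifferent between X and Y
Mixed NE: P1 plays (A: 0.6667, B: 0.3333), P2 plays (X: 0.4118, Y: 0.5882)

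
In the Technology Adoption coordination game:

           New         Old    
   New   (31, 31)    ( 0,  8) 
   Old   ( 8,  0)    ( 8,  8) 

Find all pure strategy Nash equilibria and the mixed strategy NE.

Pure NE: (New, New) and (Old, Old); Mixed NE: p = 0.2581, q = 0.2581

Work:
Check pure NE:
(New, New): (31, 31) - no unilateral deviation beneficial
(Old, Old): (8, 8) - no unilateral deviation beneficial
Mixed NE: P1 plays New with p = 0.2581, P2 plays New with q = 0.2581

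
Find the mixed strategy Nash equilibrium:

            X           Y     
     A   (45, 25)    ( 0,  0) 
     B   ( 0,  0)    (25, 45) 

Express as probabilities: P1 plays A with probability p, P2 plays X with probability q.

p = 0.6429, q = 0.3571

Work:
Find probabilities that make opponent indifferent:
P2 chooses q to make P1 indifferent between A and B
P1 chooses p to make P2 indifferent between X and Y
Mixed NE: P1 plays (A: 0.6429, B: 0.3571), P2 plays (X: 0.3571, Y: 0.6429)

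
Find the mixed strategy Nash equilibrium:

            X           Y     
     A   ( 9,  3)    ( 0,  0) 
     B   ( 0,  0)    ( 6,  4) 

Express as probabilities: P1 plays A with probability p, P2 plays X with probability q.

p = 0.5714, q = 0.4

Work:
Find probabilities that make opponent indifferent:
P2 chooses q to make P1 indifferent between A and B
P1 chooses p to make P2 indifferent between X and Y
Mixed NE: P1 plays (A: 0.5714, B: 0.4286), P2 plays (X: 0.4, Y: 0.6)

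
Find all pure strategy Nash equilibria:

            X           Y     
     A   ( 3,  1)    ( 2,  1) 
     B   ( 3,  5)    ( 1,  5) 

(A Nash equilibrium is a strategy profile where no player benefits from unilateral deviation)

Nash equilibrium: (A, X), (A, Y), (B, X)

Work:
Best responses:
  P1 vs X: payoffs [3, 3] → best response A/B (payoff 3)
  P1 vs Y: payoffs [2, 1] → best response A (payoff 2)
  P2 vs A: payoffs [1, 1] → best response X/Y (payoff 1)
  P2 vs B: payoffs [5, 5] → best response X/Y (payoff 5)
Mutual best responses: (A,X), (A,Y), (B,X) → Nash equilibria.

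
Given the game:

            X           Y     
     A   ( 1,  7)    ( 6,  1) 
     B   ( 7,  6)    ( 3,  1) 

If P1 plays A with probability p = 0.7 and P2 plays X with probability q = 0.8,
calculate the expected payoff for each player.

E[P1] = 3.26, E[P2] = 5.56

Work:
E[P1] = p·q·π₁(A,X) + p·(1-q)·π₁(A,Y) + (1-p)·q·π₁(B,X) + (1-p)·(1-q)·π₁(B,Y)
= 0.7·0.8·1 + 0.7·0.2·6 + 0.3·0.8·7 + 0.3·0.2·3
= 3.26

E[P2] = 5.56 (similar calculation)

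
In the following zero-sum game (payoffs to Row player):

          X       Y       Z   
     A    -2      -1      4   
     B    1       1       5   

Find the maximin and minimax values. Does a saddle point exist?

Maximin = 1, Minimax = 1, Saddle: True

Work:
Row minimums: [-2, 1] → maximin = 1
Column maximums: [1, 1, 5] → minimax = 1
Saddle point exists! Game value = 1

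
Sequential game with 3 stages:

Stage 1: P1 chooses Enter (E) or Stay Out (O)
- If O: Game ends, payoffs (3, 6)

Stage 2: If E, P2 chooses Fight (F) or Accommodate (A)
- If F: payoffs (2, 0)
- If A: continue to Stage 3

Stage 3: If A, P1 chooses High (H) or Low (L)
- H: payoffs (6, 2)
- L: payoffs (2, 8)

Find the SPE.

SPE: (E, A, H); Outcome (6, 2)

Work:
Stage 3: P1 chooses H (6 vs 2)
Stage 2: P2: F->0, A->2 (anticipating H). Choose A
Stage 1: P1: O->3, E->6 (anticipating A, H). Choose E
SPE path: E -> A -> H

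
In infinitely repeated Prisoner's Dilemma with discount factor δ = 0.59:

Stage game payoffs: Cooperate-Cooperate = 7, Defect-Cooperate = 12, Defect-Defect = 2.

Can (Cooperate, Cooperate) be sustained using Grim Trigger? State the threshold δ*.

δ* = 0.5; since δ = 0.59 ≥ 0.5, cooperation can be sustained

Work:
For Grim Trigger:
Cooperate forever: 7/(1-δ)
Defect then punished: 12 + 2·δ/(1-δ)
Need: 7/(1-δ) ≥ 12 + 2·δ/(1-δ)
Solving: δ ≥ (T-R)/(T-P) = (12-7)/(12-2) = 0.5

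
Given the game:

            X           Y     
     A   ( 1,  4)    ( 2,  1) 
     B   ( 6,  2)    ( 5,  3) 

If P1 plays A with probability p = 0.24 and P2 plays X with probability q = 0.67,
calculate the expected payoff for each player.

E[P1] = 4.6284, E[P2] = 2.4932

Work:
E[P1] = p·q·π₁(A,X) + p·(1-q)·π₁(A,Y) + (1-p)·q·π₁(B,X) + (1-p)·(1-q)·π₁(B,Y)
= 0.24·0.67·1 + 0.24·0.33·2 + 0.76·0.67·6 + 0.76·0.33·5
= 4.6284

E[P2] = 2.4932 (similar calculation)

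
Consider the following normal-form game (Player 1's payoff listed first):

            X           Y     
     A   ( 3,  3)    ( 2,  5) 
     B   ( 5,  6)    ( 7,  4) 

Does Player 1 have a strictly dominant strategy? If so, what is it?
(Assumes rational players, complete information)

Yes, Player 1's strictly dominant strategy is B

Work:
A strategy strictly dominates another if it gives a strictly higher payoff against every opponent action. Compare each pair of P1's strategies column-by-column:
  A vs B: [3 vs 5, 2 vs 7] → A does not strictly dominate B (column X: 3 ≤ 5)
  B vs A: [5 vs 3, 7 vs 2] → B strictly dominates A
B strictly dominates every other strategy → strictly dominant.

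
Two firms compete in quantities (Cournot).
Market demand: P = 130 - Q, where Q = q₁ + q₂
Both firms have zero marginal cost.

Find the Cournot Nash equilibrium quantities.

q₁* = q₂* = 43.33; P* = 43.33

Work:
Profit: π_i = P·q_i = (a - q_i - q_j)·q_i
FOC: ∂π_i/∂q_i = a - 2q_i - q_j = 0
Reaction function: q_i = (130 - q_j)/2
Symmetry: q* = 130/3 = 43.33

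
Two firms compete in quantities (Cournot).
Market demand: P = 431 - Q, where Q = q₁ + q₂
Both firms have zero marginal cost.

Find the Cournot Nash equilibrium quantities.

q₁* = q₂* = 143.67; P* = 143.67

Work:
Profit: π_i = P·q_i = (a - q_i - q_j)·q_i
FOC: ∂π_i/∂q_i = a - 2q_i - q_j = 0
Reaction function: q_i = (431 - q_j)/2
Symmetry: q* = 431/3 = 143.67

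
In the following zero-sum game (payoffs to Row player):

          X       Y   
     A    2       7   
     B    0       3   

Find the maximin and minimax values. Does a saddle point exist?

Maximin = 2, Minimax = 2, Saddle: True

Work:
Row minimums: [2, 0] → maximin = 2
Column maximums: [2, 7] → minimax = 2
Saddle point exists! Game value = 2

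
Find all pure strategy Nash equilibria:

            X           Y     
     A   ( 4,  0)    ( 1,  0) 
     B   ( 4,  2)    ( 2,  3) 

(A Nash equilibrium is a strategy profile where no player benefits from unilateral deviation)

Nash equilibrium: (A, X), (B, Y)

Work:
Best responses:
  P1 vs X: payoffs [4, 4] → best response A/B (payoff 4)
  P1 vs Y: payoffs [1, 2] → best response B (payoff 2)
  P2 vs A: payoffs [0, 0] → best response X/Y (payoff 0)
  P2 vs B: payoffs [2, 3] → best response Y (payoff 3)
Mutual best responses: (A,X), (B,Y) → Nash equilibria.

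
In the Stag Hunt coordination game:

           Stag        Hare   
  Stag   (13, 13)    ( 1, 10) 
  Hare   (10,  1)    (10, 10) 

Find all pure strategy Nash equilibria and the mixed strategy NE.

Pure NE: (Stag, Stag) and (Hare, Hare); Mixed NE: p = 0.75, q = 0.75

Work:
Check pure NE:
(Stag, Stag): (13, 13) - no unilateral deviation beneficial
(Hare, Hare): (10, 10) - no unilateral deviation beneficial
Mixed NE: P1 plays Stag with p = 0.75, P2 plays Stag with q = 0.75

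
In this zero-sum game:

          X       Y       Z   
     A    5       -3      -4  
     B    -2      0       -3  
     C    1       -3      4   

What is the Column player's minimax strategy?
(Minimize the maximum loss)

Column should play Y, value = 0

Work:
Column player minimizes Row's maximum payoff:
Column X: max payoff to Row = 5
Column Y: max payoff to Row = 0
Column Z: max payoff to Row = 4
Minimum is 0, achieved by column Y.
Minimax strategy: Y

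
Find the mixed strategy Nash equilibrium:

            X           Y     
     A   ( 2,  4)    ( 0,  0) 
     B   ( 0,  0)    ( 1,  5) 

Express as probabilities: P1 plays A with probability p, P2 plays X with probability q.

p = 0.5556, q = 0.3333

Work:
Find probabilities that make opponent indifferent:
P2 chooses q to make P1 indifferent between A and B
P1 chooses p to make P2 indifferent between X and Y
Mixed NE: P1 plays (A: 0.5556, B: 0.4444), P2 plays (X: 0.3333, Y: 0.6667)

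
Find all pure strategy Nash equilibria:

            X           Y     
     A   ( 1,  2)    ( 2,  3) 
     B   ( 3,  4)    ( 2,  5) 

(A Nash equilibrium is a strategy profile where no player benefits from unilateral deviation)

Nash equilibrium: (A, Y), (B, Y)

Work:
Best responses:
  P1 vs X: payoffs [1, 3] → best response B (payoff 3)
  P1 vs Y: payoffs [2, 2] → best response A/B (payoff 2)
  P2 vs A: payoffs [2, 3] → best response Y (payoff 3)
  P2 vs B: payoffs [4, 5] → best response Y (payoff 5)
Mutual best responses: (A,Y), (B,Y) → Nash equilibria.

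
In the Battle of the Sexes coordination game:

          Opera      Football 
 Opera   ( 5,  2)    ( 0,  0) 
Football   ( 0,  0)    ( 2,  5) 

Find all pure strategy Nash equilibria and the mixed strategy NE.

Pure NE: (Opera, Opera) and (Football, Football); Mixed NE: p = 0.7143, q = 0.2857

Work:
Check pure NE:
(Opera, Opera): (5, 2) - no unilateral deviation beneficial
(Football, Football): (2, 5) - no unilateral deviation beneficial
Mixed NE: P1 plays Opera with p = 0.7143, P2 plays Opera with q = 0.2857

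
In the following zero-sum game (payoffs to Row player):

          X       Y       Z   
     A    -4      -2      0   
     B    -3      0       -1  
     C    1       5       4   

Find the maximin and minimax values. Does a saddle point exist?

Maximin = 1, Minimax = 1, Saddle: True

Work:
Row minimums: [-4, -3, 1] → maximin = 1
Column maximums: [1, 5, 4] → minimax = 1
Saddle point exists! Game value = 1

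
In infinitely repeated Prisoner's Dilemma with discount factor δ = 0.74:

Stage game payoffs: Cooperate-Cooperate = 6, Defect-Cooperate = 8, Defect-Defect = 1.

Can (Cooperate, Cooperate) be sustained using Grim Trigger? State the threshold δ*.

δ* = 0.2857; since δ = 0.74 ≥ 0.2857, cooperation can be sustained

Work:
For Grim Trigger:
Cooperate forever: 6/(1-δ)
Defect then punished: 8 + 1·δ/(1-δ)
Need: 6/(1-δ) ≥ 8 + 1·δ/(1-δ)
Solving: δ ≥ (T-R)/(T-P) = (8-6)/(8-1) = 0.2857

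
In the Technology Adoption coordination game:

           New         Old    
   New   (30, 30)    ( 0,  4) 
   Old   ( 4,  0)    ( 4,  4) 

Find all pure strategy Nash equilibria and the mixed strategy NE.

Pure NE: (New, New) and (Old, Old); Mixed NE: p = 0.1333, q = 0.1333

Work:
Check pure NE:
(New, New): (30, 30) - no unilateral deviation beneficial
(Old, Old): (4, 4) - no unilateral deviation beneficial
Mixed NE: P1 plays New with p = 0.1333, P2 plays New with q = 0.1333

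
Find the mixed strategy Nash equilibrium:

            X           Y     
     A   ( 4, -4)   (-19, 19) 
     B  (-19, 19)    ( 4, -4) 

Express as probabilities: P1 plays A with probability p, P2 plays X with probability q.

p = 0.5, q = 0.5

Work:
Find probabilities that make opponent indifferent:
P2 chooses q to make P1 indifferent between A and B
P1 chooses p to make P2 indifferent between X and Y
Mixed NE: P1 plays (A: 0.5, B: 0.5), P2 plays (X: 0.5, Y: 0.5)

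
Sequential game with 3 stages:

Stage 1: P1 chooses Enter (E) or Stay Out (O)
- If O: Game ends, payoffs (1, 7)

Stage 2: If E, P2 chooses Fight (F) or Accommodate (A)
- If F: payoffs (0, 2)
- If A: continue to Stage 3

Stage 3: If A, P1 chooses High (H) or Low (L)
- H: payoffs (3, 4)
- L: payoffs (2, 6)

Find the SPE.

SPE: (E, A, H); Outcome (3, 4)

Work:
Stage 3: P1 chooses H (3 vs 2)
Stage 2: P2: F->2, A->4 (anticipating H). Choose A
Stage 1: P1: O->1, E->3 (anticipating A, H). Choose E
SPE path: E -> A -> H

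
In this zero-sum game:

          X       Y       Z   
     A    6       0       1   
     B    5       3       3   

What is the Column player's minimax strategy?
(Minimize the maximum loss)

Column should play Y or Z (all achieve the minimum), value = 3

Work:
Column player minimizes Row's maximum payoff:
Column X: max payoff to Row = 6
Column Y: max payoff to Row = 3
Column Z: max payoff to Row = 3
Minimum is 3, achieved by columns Y, Z (tied).
Each of Y or Z is a minimax strategy.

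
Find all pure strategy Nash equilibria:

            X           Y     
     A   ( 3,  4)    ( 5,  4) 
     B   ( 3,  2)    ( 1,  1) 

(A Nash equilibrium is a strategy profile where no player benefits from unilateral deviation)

Nash equilibrium: (A, X), (A, Y), (B, X)

Work:
Best responses:
  P1 vs X: payoffs [3, 3] → best response A/B (payoff 3)
  P1 vs Y: payoffs [5, 1] → best response A (payoff 5)
  P2 vs A: payoffs [4, 4] → best response X/Y (payoff 4)
  P2 vs B: payoffs [2, 1] → best response X (payoff 2)
Mutual best responses: (A,X), (A,Y), (B,X) → Nash equilibria.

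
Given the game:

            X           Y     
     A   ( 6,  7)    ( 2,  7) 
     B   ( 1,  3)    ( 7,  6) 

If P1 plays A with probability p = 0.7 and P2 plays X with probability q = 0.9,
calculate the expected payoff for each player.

E[P1] = 4.4, E[P2] = 5.89

Work:
E[P1] = p·q·π₁(A,X) + p·(1-q)·π₁(A,Y) + (1-p)·q·π₁(B,X) + (1-p)·(1-q)·π₁(B,Y)
= 0.7·0.9·6 + 0.7·0.1·2 + 0.3·0.9·1 + 0.3·0.1·7
= 4.4

E[P2] = 5.89 (similar calculation)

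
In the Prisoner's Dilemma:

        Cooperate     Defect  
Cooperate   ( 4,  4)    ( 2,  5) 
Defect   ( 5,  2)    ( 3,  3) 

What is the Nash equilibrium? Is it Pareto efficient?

(Defect, Defect) is NE; not Pareto efficient

Work:
Defect dominates Cooperate for both players:
If P2 cooperates: Defect (5) > Cooperate (4)
If P2 defects: Defect (3) > Cooperate (2)
NE: (Defect, Defect) with payoff (3, 3)
But (Cooperate, Cooperate) = (4, 4) Pareto dominates (3, 3)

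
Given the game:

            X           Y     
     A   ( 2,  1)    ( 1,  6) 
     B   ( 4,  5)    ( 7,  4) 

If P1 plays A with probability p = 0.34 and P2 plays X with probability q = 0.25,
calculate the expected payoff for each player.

E[P1] = 4.55, E[P2] = 4.42

Work:
E[P1] = p·q·π₁(A,X) + p·(1-q)·π₁(A,Y) + (1-p)·q·π₁(B,X) + (1-p)·(1-q)·π₁(B,Y)
= 0.34·0.25·2 + 0.34·0.75·1 + 0.66·0.25·4 + 0.66·0.75·7
= 4.55

E[P2] = 4.42 (similar calculation)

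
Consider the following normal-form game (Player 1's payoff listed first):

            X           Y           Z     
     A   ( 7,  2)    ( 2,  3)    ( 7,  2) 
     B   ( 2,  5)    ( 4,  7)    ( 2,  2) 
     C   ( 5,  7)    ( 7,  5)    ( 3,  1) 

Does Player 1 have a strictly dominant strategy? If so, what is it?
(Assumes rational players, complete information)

No strictly dominant strategy exists for Player 1

Work:
A strategy strictly dominates another if it gives a strictly higher payoff against every opponent action. Compare each pair of P1's strategies column-by-column:
  A vs B: [7 vs 2, 2 vs 4, 7 vs 2] → A does not strictly dominate B (column Y: 2 ≤ 4)
  A vs C: [7 vs 5, 2 vs 7, 7 vs 3] → A does not strictly dominate C (column Y: 2 ≤ 7)
  B vs A: [2 vs 7, 4 vs 2, 2 vs 7] → B does not strictly dominate A (column X: 2 ≤ 7)
  B vs C: [2 vs 5, 4 vs 7, 2 vs 3] → B does not strictly dominate C (column X: 2 ≤ 5)
  C vs A: [5 vs 7, 7 vs 2, 3 vs 7] → C does not strictly dominate A (column X: 5 ≤ 7)
  C vs B: [5 vs 2, 7 vs 4, 3 vs 2] → C strictly dominates B
No single strategy strictly dominates all others → no strictly dominant strategy.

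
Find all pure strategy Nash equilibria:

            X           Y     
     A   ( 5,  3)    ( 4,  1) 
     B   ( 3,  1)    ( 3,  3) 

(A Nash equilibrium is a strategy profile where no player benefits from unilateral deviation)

Nash equilibrium: (A, X)

Work:
Best responses:
  P1 vs X: payoffs [5, 3] → best response A (payoff 5)
  P1 vs Y: payoffs [4, 3] → best response A (payoff 4)
  P2 vs A: payoffs [3, 1] → best response X (payoff 3)
  P2 vs B: payoffs [1, 3] → best response Y (payoff 3)
Mutual best responses: (A,X) → Nash equilibria.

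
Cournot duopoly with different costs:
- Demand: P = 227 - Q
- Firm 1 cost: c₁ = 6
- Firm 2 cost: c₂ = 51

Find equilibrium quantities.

q₁* = 88.67, q₂* = 43.67

Work:
Reaction: q₁ = (227 - 6 - q₂)/2
Reaction: q₂ = (227 - 51 - q₁)/2
Solve simultaneously:
q₁* = (227 - 2×6 + 51)/3 = 88.67
q₂* = (227 - 2×51 + 6)/3 = 43.67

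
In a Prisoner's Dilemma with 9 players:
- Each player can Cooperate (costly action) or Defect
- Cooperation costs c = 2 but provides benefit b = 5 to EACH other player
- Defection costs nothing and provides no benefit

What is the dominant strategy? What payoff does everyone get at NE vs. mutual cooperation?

Dominant: Defect; NE payoff = 0; Coop payoff = 38

Work:
Defect dominates (saves cost c = 2, benefit to others is external)
NE: All defect → everyone gets 0
If all cooperate: each receives (8)×5 - 2 = 38
Social dilemma: 38 > 0 but NE gives 0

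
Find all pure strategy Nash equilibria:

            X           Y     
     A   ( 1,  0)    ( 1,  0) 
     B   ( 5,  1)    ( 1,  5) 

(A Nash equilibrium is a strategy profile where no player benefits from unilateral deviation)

Nash equilibrium: (A, Y), (B, Y)

Work:
Best responses:
  P1 vs X: payoffs [1, 5] → best response B (payoff 5)
  P1 vs Y: payoffs [1, 1] → best response A/B (payoff 1)
  P2 vs A: payoffs [0, 0] → best response X/Y (payoff 0)
  P2 vs B: payoffs [1, 5] → best response Y (payoff 5)
Mutual best responses: (A,Y), (B,Y) → Nash equilibria.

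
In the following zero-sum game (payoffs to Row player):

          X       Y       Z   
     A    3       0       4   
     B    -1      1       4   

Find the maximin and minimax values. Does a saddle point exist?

Maximin = 0, Minimax = 1, Saddle: False

Work:
Row minimums: [0, -1] → maximin = 0
Column maximums: [3, 1, 4] → minimax = 1
No saddle point (maximin ≠ minimax). Mixed strategy needed.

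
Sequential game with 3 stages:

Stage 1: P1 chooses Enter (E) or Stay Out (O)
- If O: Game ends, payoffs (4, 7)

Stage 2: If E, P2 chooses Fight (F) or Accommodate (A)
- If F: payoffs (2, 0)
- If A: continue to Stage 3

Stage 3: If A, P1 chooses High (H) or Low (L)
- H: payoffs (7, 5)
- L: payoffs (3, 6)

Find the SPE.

SPE: (E, A, H); Outcome (7, 5)

Work:
Stage 3: P1 chooses H (7 vs 3)
Stage 2: P2: F->0, A->5 (anticipating H). Choose A
Stage 1: P1: O->4, E->7 (anticipating A, H). Choose E
SPE path: E -> A -> H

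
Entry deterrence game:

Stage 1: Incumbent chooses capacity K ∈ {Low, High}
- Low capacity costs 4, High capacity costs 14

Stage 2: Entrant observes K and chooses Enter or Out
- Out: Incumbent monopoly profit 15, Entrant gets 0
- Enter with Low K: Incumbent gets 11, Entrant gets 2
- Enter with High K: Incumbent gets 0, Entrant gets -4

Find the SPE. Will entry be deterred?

SPE: (Low, Enter|Low, Out|High); Entry not deterred. Incumbent net profit = 7, Entrant gets 2

Work:
After Low K: Entrant enters (2 > 0)
After High K: Entrant stays out (-4 < 0)
Incumbent: Low → 11−4=7, High → 15−14=1
Incumbent chooses Low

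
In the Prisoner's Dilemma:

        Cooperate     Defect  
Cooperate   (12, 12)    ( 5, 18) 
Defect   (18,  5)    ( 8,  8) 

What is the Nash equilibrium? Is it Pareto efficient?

(Defect, Defect) is NE; not Pareto efficient

Work:
Defect dominates Cooperate for both players:
If P2 cooperates: Defect (18) > Cooperate (12)
If P2 defects: Defect (8) > Cooperate (5)
NE: (Defect, Defect) with payoff (8, 8)
But (Cooperate, Cooperate) = (12, 12) Pareto dominates (8, 8)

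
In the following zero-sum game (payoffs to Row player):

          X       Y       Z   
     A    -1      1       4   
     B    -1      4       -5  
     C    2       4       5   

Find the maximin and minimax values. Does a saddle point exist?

Maximin = 2, Minimax = 2, Saddle: True

Work:
Row minimums: [-1, -5, 2] → maximin = 2
Column maximums: [2, 4, 5] → minimax = 2
Saddle point exists! Game value = 2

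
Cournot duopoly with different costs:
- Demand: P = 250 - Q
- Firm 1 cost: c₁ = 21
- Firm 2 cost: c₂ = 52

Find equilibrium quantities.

q₁* = 86.67, q₂* = 55.67

Work:
Reaction: q₁ = (250 - 21 - q₂)/2
Reaction: q₂ = (250 - 52 - q₁)/2
Solve simultaneously:
q₁* = (250 - 2×21 + 52)/3 = 86.67
q₂* = (250 - 2×52 + 21)/3 = 55.67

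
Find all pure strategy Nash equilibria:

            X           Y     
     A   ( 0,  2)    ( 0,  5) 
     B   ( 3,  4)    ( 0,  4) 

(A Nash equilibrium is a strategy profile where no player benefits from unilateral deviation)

Nash equilibrium: (A, Y), (B, X), (B, Y)

Work:
Best responses:
  P1 vs X: payoffs [0, 3] → best response B (payoff 3)
  P1 vs Y: payoffs [0, 0] → best response A/B (payoff 0)
  P2 vs A: payoffs [2, 5] → best response Y (payoff 5)
  P2 vs B: payoffs [4, 4] → best response X/Y (payoff 4)
Mutual best responses: (A,Y), (B,X), (B,Y) → Nash equilibria.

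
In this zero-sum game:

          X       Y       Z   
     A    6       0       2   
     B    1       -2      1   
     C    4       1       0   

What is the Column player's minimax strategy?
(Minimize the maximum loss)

Column should play Y, value = 1

Work:
Column player minimizes Row's maximum payoff:
Column X: max payoff to Row = 6
Column Y: max payoff to Row = 1
Column Z: max payoff to Row = 2
Minimum is 1, achieved by column Y.
Minimax strategy: Y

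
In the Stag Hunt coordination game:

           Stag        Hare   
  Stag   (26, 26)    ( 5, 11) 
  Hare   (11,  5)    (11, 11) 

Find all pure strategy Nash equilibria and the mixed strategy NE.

Pure NE: (Stag, Stag) and (Hare, Hare); Mixed NE: p = 0.2857, q = 0.2857

Work:
Check pure NE:
(Stag, Stag): (26, 26) - no unilateral deviation beneficial
(Hare, Hare): (11, 11) - no unilateral deviation beneficial
Mixed NE: P1 plays Stag with p = 0.2857, P2 plays Stag with q = 0.2857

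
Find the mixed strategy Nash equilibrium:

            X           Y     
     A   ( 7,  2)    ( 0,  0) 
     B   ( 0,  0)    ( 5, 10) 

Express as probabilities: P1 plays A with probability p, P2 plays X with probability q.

p = 0.8333, q = 0.4167

Work:
Find probabilities that make opponent indifferent:
P2 chooses q to make P1 indifferent between A and B
P1 chooses p to make P2 indifferent between X and Y
Mixed NE: P1 plays (A: 0.8333, B: 0.1667), P2 plays (X: 0.4167, Y: 0.5833)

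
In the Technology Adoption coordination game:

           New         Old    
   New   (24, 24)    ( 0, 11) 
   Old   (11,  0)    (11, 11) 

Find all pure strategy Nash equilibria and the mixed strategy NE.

Pure NE: (New, New) and (Old, Old); Mixed NE: p = 0.4583, q = 0.4583

Work:
Check pure NE:
(New, New): (24, 24) - no unilateral deviation beneficial
(Old, Old): (11, 11) - no unilateral deviation beneficial
Mixed NE: P1 plays New with p = 0.4583, P2 plays New with q = 0.4583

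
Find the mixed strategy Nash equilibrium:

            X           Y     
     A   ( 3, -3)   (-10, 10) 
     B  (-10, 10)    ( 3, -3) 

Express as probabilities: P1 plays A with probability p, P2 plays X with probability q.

p = 0.5, q = 0.5

Work:
Find probabilities that make opponent indifferent:
P2 chooses q to make P1 indifferent between A and B
P1 chooses p to make P2 indifferent between X and Y
Mixed NE: P1 plays (A: 0.5, B: 0.5), P2 plays (X: 0.5, Y: 0.5)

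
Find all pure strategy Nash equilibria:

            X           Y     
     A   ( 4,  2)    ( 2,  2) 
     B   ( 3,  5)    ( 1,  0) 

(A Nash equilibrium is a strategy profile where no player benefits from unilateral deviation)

Nash equilibrium: (A, X), (A, Y)

Work:
Best responses:
  P1 vs X: payoffs [4, 3] → best response A (payoff 4)
  P1 vs Y: payoffs [2, 1] → best response A (payoff 2)
  P2 vs A: payoffs [2, 2] → best response X/Y (payoff 2)
  P2 vs B: payoffs [5, 0] → best response X (payoff 5)
Mutual best responses: (A,X), (A,Y) → Nash equilibria.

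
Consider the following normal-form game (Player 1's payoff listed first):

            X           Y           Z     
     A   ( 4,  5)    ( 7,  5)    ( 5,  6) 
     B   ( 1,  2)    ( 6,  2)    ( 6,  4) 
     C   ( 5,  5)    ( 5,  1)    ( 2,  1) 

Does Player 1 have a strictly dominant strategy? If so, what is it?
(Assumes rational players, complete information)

No strictly dominant strategy exists for Player 1

Work:
A strategy strictly dominates another if it gives a strictly higher payoff against every opponent action. Compare each pair of P1's strategies column-by-column:
  A vs B: [4 vs 1, 7 vs 6, 5 vs 6] → A does not strictly dominate B (column Z: 5 ≤ 6)
  A vs C: [4 vs 5, 7 vs 5, 5 vs 2] → A does not strictly dominate C (column X: 4 ≤ 5)
  B vs A: [1 vs 4, 6 vs 7, 6 vs 5] → B does not strictly dominate A (column X: 1 ≤ 4)
  B vs C: [1 vs 5, 6 vs 5, 6 vs 2] → B does not strictly dominate C (column X: 1 ≤ 5)
  C vs A: [5 vs 4, 5 vs 7, 2 vs 5] → C does not strictly dominate A (column Y: 5 ≤ 7)
  C vs B: [5 vs 1, 5 vs 6, 2 vs 6] → C does not strictly dominate B (column Y: 5 ≤ 6)
No single strategy strictly dominates all others → no strictly dominant strategy.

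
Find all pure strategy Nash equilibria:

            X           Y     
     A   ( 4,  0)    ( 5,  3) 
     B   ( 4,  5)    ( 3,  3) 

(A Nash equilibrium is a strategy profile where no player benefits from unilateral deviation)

Nash equilibrium: (A, Y), (B, X)

Work:
Best responses:
  P1 vs X: payoffs [4, 4] → best response A/B (payoff 4)
  P1 vs Y: payoffs [5, 3] → best response A (payoff 5)
  P2 vs A: payoffs [0, 3] → best response Y (payoff 3)
  P2 vs B: payoffs [5, 3] → best response X (payoff 5)
Mutual best responses: (A,Y), (B,X) → Nash equilibria.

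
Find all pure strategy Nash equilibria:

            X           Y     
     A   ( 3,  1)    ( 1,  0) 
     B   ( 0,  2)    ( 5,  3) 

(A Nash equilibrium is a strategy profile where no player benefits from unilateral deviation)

Nash equilibrium: (A, X), (B, Y)

Work:
Best responses:
  P1 vs X: payoffs [3, 0] → best response A (payoff 3)
  P1 vs Y: payoffs [1, 5] → best response B (payoff 5)
  P2 vs A: payoffs [1, 0] → best response X (payoff 1)
  P2 vs B: payoffs [2, 3] → best response Y (payoff 3)
Mutual best responses: (A,X), (B,Y) → Nash equilibria.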